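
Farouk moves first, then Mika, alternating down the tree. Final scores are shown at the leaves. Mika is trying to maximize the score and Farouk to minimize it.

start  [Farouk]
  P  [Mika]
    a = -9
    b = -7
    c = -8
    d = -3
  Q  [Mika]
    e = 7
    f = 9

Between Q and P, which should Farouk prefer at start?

Q (Mika): max(7, 9) = 9
P (Mika): max(-9, -7, -8, -3) = -3
Farouk prefers the lower value; Q=9, P=-3. P is better since -3 < 9.

P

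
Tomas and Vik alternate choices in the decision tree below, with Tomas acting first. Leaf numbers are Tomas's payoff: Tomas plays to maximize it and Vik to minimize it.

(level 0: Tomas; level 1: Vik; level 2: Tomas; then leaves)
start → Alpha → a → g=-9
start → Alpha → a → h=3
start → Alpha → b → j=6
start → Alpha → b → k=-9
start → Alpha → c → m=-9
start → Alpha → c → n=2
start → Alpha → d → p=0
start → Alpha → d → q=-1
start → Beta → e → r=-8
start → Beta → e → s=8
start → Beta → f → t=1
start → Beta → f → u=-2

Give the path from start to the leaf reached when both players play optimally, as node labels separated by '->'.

start -> Beta -> f -> t

a (Tomas): max(-9, 3) = 3
b (Tomas): max(6, -9) = 6
c (Tomas): max(-9, 2) = 2
d (Tomas): max(0, -1) = 0
Alpha (Vik): min(3, 6, 2, 0) = 0
e (Tomas): max(-8, 8) = 8
f (Tomas): max(1, -2) = 1
Beta (Vik): min(8, 1) = 1
start (Tomas): max(0, 1) = 1
At start, Tomas picks Beta (highest: 1).
At Beta, Vik picks f (lowest: 1).
At f, Tomas picks t (highest: 1).
Terminal value 1.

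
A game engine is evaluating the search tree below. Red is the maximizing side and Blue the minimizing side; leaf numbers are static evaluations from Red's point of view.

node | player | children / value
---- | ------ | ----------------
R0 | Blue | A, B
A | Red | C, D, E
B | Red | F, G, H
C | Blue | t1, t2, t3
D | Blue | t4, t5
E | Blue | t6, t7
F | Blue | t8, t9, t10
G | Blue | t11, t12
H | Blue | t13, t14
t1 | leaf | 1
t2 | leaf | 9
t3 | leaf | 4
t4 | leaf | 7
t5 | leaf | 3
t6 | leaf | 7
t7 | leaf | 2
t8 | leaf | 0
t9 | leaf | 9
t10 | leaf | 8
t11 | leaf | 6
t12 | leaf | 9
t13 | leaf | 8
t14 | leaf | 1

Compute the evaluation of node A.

3

C (Blue): min(1, 9, 4) = 1
D (Blue): min(7, 3) = 3
E (Blue): min(7, 2) = 2
A (Red): max(1, 3, 2) = 3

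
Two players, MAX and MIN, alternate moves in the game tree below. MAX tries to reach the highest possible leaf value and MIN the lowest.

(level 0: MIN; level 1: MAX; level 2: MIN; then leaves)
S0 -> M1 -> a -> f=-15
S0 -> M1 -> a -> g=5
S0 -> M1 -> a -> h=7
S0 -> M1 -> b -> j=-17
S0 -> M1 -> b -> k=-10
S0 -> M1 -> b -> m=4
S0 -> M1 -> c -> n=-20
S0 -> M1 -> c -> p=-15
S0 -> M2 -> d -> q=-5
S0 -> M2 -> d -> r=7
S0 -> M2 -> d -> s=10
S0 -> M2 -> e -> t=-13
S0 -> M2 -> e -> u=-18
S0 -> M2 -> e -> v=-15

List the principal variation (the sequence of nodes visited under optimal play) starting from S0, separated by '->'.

a (MIN): min(-15, 5, 7) = -15
b (MIN): min(-17, -10, 4) = -17
c (MIN): min(-20, -15) = -20
M1 (MAX): max(-15, -17, -20) = -15
d (MIN): min(-5, 7, 10) = -5
e (MIN): min(-13, -18, -15) = -18
M2 (MAX): max(-5, -18) = -5
S0 (MIN): min(-15, -5) = -15
At S0, MIN picks M1 (lowest: -15).
At M1, MAX picks a (highest: -15).
At a, MIN picks f (lowest: -15).
Terminal value -15.

S0 -> M1 -> a -> f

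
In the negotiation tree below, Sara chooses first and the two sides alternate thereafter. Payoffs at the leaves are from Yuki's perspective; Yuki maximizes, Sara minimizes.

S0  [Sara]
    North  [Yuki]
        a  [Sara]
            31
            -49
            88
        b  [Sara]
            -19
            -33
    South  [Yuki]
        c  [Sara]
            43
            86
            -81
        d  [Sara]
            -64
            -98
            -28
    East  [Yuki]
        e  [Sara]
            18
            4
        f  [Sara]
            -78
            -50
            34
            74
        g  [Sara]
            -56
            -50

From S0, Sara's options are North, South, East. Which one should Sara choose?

South

a (Sara): min(31, -49, 88) = -49
b (Sara): min(-19, -33) = -33
North (Yuki): max(-49, -33) = -33
c (Sara): min(43, 86, -81) = -81
d (Sara): min(-64, -98, -28) = -98
South (Yuki): max(-81, -98) = -81
e (Sara): min(18, 4) = 4
f (Sara): min(-78, -50, 34, 74) = -78
g (Sara): min(-56, -50) = -56
East (Yuki): max(4, -78, -56) = 4
S0 (Sara): min(-33, -81, 4) = -81
Sara at S0 wants the lowest of {North=-33, South=-81, East=4}, so chooses South.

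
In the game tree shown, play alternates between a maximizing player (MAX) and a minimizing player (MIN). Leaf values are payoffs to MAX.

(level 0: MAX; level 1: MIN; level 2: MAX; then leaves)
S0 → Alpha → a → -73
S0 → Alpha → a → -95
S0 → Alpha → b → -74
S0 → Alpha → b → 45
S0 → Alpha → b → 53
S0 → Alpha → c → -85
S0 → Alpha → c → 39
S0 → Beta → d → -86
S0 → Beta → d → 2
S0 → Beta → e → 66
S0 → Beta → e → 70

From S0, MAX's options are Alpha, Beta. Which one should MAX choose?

a (MAX): max(-73, -95) = -73
b (MAX): max(-74, 45, 53) = 53
c (MAX): max(-85, 39) = 39
Alpha (MIN): min(-73, 53, 39) = -73
d (MAX): max(-86, 2) = 2
e (MAX): max(66, 70) = 70
Beta (MIN): min(2, 70) = 2
S0 (MAX): max(-73, 2) = 2
MAX at S0 wants the highest of {Alpha=-73, Beta=2}, so chooses Beta.

Beta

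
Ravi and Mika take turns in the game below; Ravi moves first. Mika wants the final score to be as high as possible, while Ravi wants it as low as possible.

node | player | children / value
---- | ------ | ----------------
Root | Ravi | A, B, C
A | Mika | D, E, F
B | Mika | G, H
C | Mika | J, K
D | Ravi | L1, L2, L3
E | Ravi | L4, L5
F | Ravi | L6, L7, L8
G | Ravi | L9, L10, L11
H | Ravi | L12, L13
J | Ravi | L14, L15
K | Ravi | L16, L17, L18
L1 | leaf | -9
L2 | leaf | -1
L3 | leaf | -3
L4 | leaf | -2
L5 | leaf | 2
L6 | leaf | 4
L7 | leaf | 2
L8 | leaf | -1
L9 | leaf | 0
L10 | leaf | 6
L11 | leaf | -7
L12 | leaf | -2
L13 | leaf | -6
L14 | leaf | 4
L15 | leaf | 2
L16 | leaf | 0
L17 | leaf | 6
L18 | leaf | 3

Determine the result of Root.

D (Ravi): min(-9, -1, -3) = -9
E (Ravi): min(-2, 2) = -2
F (Ravi): min(4, 2, -1) = -1
A (Mika): max(-9, -2, -1) = -1
G (Ravi): min(0, 6, -7) = -7
H (Ravi): min(-2, -6) = -6
B (Mika): max(-7, -6) = -6
J (Ravi): min(4, 2) = 2
K (Ravi): min(0, 6, 3) = 0
C (Mika): max(2, 0) = 2
Root (Ravi): min(-1, -6, 2) = -6

-6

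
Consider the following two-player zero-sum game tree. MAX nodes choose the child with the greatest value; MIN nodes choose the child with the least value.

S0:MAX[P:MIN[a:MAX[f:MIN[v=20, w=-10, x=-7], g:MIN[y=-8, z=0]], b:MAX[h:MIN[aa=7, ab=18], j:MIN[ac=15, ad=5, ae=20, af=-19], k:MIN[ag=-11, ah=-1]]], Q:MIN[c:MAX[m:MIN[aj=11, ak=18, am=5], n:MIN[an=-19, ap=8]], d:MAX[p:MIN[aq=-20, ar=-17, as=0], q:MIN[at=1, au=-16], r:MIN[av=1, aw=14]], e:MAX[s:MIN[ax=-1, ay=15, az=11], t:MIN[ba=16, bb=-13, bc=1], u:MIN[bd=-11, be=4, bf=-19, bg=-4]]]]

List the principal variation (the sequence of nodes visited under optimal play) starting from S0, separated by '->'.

S0 -> Q -> e -> s -> ax

f (MIN): min(20, -10, -7) = -10
g (MIN): min(-8, 0) = -8
a (MAX): max(-10, -8) = -8
h (MIN): min(7, 18) = 7
j (MIN): min(15, 5, 20, -19) = -19
k (MIN): min(-11, -1) = -11
b (MAX): max(7, -19, -11) = 7
P (MIN): min(-8, 7) = -8
m (MIN): min(11, 18, 5) = 5
n (MIN): min(-19, 8) = -19
c (MAX): max(5, -19) = 5
p (MIN): min(-20, -17, 0) = -20
q (MIN): min(1, -16) = -16
r (MIN): min(1, 14) = 1
d (MAX): max(-20, -16, 1) = 1
s (MIN): min(-1, 15, 11) = -1
t (MIN): min(16, -13, 1) = -13
u (MIN): min(-11, 4, -19, -4) = -19
e (MAX): max(-1, -13, -19) = -1
Q (MIN): min(5, 1, -1) = -1
S0 (MAX): max(-8, -1) = -1
At S0, MAX picks Q (highest: -1).
At Q, MIN picks e (lowest: -1).
At e, MAX picks s (highest: -1).
At s, MIN picks ax (lowest: -1).
Terminal value -1.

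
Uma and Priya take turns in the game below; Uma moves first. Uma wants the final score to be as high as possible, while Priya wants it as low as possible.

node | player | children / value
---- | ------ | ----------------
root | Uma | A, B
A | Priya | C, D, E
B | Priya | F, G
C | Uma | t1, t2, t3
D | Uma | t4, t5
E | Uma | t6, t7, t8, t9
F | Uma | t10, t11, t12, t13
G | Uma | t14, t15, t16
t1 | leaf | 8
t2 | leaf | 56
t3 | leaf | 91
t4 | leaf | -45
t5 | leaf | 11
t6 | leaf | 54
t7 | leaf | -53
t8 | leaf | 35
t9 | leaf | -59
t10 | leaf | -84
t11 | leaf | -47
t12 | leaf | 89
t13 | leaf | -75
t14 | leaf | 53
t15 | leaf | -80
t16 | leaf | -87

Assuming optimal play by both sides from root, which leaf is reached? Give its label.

C (Uma): max(8, 56, 91) = 91
D (Uma): max(-45, 11) = 11
E (Uma): max(54, -53, 35, -59) = 54
A (Priya): min(91, 11, 54) = 11
F (Uma): max(-84, -47, 89, -75) = 89
G (Uma): max(53, -80, -87) = 53
B (Priya): min(89, 53) = 53
root (Uma): max(11, 53) = 53
At root, Uma picks B (highest: 53).
At B, Priya picks G (lowest: 53).
At G, Uma picks t14 (highest: 53).
Terminal value 53.

t14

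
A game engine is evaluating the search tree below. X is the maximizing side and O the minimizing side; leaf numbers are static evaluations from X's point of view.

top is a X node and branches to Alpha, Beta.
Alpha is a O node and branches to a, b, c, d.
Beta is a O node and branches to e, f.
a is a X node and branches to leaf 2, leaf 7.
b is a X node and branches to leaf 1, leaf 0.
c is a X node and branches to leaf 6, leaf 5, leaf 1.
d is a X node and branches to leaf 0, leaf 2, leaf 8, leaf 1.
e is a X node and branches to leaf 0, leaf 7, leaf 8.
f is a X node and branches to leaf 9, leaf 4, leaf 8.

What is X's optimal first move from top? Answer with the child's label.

a (X): max(2, 7) = 7
b (X): max(1, 0) = 1
c (X): max(6, 5, 1) = 6
d (X): max(0, 2, 8, 1) = 8
Alpha (O): min(7, 1, 6, 8) = 1
e (X): max(0, 7, 8) = 8
f (X): max(9, 4, 8) = 9
Beta (O): min(8, 9) = 8
top (X): max(1, 8) = 8
X at top wants the highest of {Alpha=1, Beta=8}, so chooses Beta.

Beta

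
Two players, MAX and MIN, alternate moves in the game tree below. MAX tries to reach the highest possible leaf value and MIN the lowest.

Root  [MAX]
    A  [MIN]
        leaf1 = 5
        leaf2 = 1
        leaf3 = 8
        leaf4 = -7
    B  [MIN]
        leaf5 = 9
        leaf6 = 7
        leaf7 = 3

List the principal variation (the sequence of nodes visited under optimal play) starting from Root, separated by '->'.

Root -> B -> leaf7

A (MIN): min(5, 1, 8, -7) = -7
B (MIN): min(9, 7, 3) = 3
Root (MAX): max(-7, 3) = 3
At Root, MAX picks B (highest: 3).
At B, MIN picks leaf7 (lowest: 3).
Terminal value 3.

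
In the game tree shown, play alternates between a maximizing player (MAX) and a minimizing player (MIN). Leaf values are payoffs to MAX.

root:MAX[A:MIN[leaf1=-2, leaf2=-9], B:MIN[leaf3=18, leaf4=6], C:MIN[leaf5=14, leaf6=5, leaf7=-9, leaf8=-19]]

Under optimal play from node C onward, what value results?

-19

C (MIN): min(14, 5, -9, -19) = -19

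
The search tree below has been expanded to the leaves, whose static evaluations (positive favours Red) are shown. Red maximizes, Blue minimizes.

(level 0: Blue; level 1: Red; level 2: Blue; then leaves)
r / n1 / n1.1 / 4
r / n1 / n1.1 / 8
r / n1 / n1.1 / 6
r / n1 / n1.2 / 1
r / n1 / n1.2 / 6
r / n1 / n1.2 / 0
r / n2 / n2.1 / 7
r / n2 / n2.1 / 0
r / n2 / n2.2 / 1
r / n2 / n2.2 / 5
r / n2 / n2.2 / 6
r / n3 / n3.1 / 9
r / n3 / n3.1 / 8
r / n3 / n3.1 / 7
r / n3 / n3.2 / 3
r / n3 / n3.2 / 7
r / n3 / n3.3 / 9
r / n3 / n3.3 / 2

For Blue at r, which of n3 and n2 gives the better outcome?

n3.1 (Blue): min(9, 8, 7) = 7
n3.2 (Blue): min(3, 7) = 3
n3.3 (Blue): min(9, 2) = 2
n3 (Red): max(7, 3, 2) = 7
n2.1 (Blue): min(7, 0) = 0
n2.2 (Blue): min(1, 5, 6) = 1
n2 (Red): max(0, 1) = 1
Blue prefers the lower value; n3=7, n2=1. n2 is better since 1 < 7.

n2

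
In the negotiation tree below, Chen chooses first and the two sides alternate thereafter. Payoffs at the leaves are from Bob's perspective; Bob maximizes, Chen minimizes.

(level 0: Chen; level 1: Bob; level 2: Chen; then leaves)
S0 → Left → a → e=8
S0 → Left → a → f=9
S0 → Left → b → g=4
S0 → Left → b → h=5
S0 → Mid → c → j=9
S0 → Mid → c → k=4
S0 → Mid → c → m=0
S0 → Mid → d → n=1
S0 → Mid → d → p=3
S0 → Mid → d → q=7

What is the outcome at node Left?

a (Chen): min(8, 9) = 8
b (Chen): min(4, 5) = 4
Left (Bob): max(8, 4) = 8

8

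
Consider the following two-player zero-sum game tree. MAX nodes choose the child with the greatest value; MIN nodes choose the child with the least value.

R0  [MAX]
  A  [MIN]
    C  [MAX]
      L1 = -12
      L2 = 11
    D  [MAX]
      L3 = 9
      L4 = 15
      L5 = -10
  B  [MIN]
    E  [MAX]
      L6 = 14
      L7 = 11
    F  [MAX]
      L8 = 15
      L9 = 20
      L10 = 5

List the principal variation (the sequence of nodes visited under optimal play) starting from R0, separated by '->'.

R0 -> B -> E -> L6

C (MAX): max(-12, 11) = 11
D (MAX): max(9, 15, -10) = 15
A (MIN): min(11, 15) = 11
E (MAX): max(14, 11) = 14
F (MAX): max(15, 20, 5) = 20
B (MIN): min(14, 20) = 14
R0 (MAX): max(11, 14) = 14
At R0, MAX picks B (highest: 14).
At B, MIN picks E (lowest: 14).
At E, MAX picks L6 (highest: 14).
Terminal value 14.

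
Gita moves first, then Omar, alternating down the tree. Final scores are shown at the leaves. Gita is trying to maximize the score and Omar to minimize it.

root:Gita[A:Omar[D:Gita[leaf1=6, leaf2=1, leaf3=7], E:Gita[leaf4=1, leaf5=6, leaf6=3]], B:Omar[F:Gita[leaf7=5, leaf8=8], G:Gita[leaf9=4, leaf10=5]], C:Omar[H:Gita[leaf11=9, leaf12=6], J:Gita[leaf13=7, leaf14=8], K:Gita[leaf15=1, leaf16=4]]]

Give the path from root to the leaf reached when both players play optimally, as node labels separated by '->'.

root -> A -> E -> leaf5

D (Gita): max(6, 1, 7) = 7
E (Gita): max(1, 6, 3) = 6
A (Omar): min(7, 6) = 6
F (Gita): max(5, 8) = 8
G (Gita): max(4, 5) = 5
B (Omar): min(8, 5) = 5
H (Gita): max(9, 6) = 9
J (Gita): max(7, 8) = 8
K (Gita): max(1, 4) = 4
C (Omar): min(9, 8, 4) = 4
root (Gita): max(6, 5, 4) = 6
At root, Gita picks A (highest: 6).
At A, Omar picks E (lowest: 6).
At E, Gita picks leaf5 (highest: 6).
Terminal value 6.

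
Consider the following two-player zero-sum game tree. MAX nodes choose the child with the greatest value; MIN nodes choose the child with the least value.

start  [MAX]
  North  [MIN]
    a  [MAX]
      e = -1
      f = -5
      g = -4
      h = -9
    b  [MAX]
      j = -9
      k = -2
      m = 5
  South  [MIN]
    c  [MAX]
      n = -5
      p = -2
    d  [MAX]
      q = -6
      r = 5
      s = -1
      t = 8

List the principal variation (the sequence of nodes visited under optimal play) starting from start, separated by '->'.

a (MAX): max(-1, -5, -4, -9) = -1
b (MAX): max(-9, -2, 5) = 5
North (MIN): min(-1, 5) = -1
c (MAX): max(-5, -2) = -2
d (MAX): max(-6, 5, -1, 8) = 8
South (MIN): min(-2, 8) = -2
start (MAX): max(-1, -2) = -1
At start, MAX picks North (highest: -1).
At North, MIN picks a (lowest: -1).
At a, MAX picks e (highest: -1).
Terminal value -1.

start -> North -> a -> e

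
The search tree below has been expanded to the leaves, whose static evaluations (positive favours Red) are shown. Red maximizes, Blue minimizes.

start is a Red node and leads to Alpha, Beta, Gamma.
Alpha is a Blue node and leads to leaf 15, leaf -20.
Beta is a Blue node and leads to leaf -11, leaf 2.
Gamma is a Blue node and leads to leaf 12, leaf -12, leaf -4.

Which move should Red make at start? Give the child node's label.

Beta

Alpha (Blue): min(15, -20) = -20
Beta (Blue): min(-11, 2) = -11
Gamma (Blue): min(12, -12, -4) = -12
start (Red): max(-20, -11, -12) = -11
Red at start wants the highest of {Alpha=-20, Beta=-11, Gamma=-12}, so chooses Beta.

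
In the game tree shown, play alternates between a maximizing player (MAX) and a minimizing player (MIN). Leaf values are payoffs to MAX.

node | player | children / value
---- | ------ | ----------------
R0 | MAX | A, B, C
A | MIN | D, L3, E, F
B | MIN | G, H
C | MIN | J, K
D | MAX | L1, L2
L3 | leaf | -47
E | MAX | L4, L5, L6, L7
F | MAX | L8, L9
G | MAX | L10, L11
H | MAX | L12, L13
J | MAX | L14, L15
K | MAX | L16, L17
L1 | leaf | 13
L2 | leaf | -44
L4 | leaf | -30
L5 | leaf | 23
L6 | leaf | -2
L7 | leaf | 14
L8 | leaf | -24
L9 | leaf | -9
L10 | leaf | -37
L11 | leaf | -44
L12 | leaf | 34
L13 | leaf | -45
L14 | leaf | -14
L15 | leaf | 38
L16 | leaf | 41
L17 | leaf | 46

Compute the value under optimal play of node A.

-47

D (MAX): max(13, -44) = 13
E (MAX): max(-30, 23, -2, 14) = 23
F (MAX): max(-24, -9) = -9
A (MIN): min(13, -47, 23, -9) = -47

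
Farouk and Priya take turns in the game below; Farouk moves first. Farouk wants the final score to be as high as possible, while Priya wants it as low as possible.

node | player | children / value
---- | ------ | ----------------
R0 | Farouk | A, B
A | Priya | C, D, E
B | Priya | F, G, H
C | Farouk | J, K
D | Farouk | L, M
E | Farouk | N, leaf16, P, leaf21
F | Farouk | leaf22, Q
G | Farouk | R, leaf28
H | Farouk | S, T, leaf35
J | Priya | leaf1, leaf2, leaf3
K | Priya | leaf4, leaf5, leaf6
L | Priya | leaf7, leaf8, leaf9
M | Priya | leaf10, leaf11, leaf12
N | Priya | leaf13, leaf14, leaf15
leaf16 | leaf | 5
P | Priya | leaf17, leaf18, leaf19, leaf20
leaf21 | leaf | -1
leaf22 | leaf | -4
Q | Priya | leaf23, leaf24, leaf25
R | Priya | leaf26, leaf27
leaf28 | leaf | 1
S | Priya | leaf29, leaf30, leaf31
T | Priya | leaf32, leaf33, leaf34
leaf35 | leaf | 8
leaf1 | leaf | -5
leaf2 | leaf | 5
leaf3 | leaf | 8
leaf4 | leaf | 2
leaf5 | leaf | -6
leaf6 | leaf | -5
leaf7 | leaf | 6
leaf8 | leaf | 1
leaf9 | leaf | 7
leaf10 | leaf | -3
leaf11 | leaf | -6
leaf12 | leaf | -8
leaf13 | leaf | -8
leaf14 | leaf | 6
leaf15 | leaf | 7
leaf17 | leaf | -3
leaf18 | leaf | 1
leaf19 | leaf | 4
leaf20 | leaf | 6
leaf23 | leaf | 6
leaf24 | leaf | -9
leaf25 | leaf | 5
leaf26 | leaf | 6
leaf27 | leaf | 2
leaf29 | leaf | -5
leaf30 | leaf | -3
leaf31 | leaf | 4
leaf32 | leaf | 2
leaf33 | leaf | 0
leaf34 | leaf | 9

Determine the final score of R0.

J (Priya): min(-5, 5, 8) = -5
K (Priya): min(2, -6, -5) = -6
C (Farouk): max(-5, -6) = -5
L (Priya): min(6, 1, 7) = 1
M (Priya): min(-3, -6, -8) = -8
D (Farouk): max(1, -8) = 1
N (Priya): min(-8, 6, 7) = -8
P (Priya): min(-3, 1, 4, 6) = -3
E (Farouk): max(-8, 5, -3, -1) = 5
A (Priya): min(-5, 1, 5) = -5
Q (Priya): min(6, -9, 5) = -9
F (Farouk): max(-4, -9) = -4
R (Priya): min(6, 2) = 2
G (Farouk): max(2, 1) = 2
S (Priya): min(-5, -3, 4) = -5
T (Priya): min(2, 0, 9) = 0
H (Farouk): max(-5, 0, 8) = 8
B (Priya): min(-4, 2, 8) = -4
R0 (Farouk): max(-5, -4) = -4

-4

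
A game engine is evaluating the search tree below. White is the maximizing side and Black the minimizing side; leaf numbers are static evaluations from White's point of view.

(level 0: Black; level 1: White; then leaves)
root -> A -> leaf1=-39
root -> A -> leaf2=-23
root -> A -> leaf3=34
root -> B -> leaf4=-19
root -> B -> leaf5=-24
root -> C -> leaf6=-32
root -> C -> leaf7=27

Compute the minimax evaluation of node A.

A (White): max(-39, -23, 34) = 34

34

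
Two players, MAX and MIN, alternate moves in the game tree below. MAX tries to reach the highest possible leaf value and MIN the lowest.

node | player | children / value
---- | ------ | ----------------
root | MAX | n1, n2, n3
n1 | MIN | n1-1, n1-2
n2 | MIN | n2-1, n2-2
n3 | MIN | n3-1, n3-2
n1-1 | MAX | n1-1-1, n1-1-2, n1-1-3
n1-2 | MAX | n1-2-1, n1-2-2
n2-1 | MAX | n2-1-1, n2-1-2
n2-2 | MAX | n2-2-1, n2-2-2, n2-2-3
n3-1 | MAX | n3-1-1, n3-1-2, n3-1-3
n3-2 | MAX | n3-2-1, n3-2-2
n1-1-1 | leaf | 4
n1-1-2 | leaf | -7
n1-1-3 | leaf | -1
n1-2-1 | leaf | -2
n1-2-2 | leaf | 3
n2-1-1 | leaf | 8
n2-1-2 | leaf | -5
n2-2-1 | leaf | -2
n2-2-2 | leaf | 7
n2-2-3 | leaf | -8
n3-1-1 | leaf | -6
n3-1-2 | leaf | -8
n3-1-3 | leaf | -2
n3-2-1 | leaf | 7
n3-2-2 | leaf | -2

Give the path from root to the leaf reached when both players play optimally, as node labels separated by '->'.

root -> n2 -> n2-2 -> n2-2-2

n1-1 (MAX): max(4, -7, -1) = 4
n1-2 (MAX): max(-2, 3) = 3
n1 (MIN): min(4, 3) = 3
n2-1 (MAX): max(8, -5) = 8
n2-2 (MAX): max(-2, 7, -8) = 7
n2 (MIN): min(8, 7) = 7
n3-1 (MAX): max(-6, -8, -2) = -2
n3-2 (MAX): max(7, -2) = 7
n3 (MIN): min(-2, 7) = -2
root (MAX): max(3, 7, -2) = 7
At root, MAX picks n2 (highest: 7).
At n2, MIN picks n2-2 (lowest: 7).
At n2-2, MAX picks n2-2-2 (highest: 7).
Terminal value 7.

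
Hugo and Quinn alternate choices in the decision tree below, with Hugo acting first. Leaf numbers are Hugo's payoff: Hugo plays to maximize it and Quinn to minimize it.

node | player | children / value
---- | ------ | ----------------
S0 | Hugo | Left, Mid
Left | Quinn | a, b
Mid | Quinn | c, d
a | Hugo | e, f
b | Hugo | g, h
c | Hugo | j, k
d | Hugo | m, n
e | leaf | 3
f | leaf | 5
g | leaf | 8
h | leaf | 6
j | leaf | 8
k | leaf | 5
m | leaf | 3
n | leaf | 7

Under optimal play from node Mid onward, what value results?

c (Hugo): max(8, 5) = 8
d (Hugo): max(3, 7) = 7
Mid (Quinn): min(8, 7) = 7

7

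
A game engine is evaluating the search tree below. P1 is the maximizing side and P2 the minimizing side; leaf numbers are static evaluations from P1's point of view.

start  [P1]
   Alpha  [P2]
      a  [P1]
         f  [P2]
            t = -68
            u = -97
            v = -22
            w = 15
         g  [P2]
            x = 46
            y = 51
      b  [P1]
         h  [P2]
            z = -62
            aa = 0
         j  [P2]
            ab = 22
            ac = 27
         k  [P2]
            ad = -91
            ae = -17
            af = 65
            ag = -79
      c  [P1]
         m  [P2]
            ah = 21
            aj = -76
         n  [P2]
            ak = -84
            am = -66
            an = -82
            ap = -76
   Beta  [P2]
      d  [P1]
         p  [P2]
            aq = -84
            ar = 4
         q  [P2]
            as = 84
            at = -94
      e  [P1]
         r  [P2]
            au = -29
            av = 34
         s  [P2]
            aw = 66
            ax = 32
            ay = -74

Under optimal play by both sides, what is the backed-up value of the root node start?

-76

f (P2): min(-68, -97, -22, 15) = -97
g (P2): min(46, 51) = 46
a (P1): max(-97, 46) = 46
h (P2): min(-62, 0) = -62
j (P2): min(22, 27) = 22
k (P2): min(-91, -17, 65, -79) = -91
b (P1): max(-62, 22, -91) = 22
m (P2): min(21, -76) = -76
n (P2): min(-84, -66, -82, -76) = -84
c (P1): max(-76, -84) = -76
Alpha (P2): min(46, 22, -76) = -76
p (P2): min(-84, 4) = -84
q (P2): min(84, -94) = -94
d (P1): max(-84, -94) = -84
r (P2): min(-29, 34) = -29
s (P2): min(66, 32, -74) = -74
e (P1): max(-29, -74) = -29
Beta (P2): min(-84, -29) = -84
start (P1): max(-76, -84) = -76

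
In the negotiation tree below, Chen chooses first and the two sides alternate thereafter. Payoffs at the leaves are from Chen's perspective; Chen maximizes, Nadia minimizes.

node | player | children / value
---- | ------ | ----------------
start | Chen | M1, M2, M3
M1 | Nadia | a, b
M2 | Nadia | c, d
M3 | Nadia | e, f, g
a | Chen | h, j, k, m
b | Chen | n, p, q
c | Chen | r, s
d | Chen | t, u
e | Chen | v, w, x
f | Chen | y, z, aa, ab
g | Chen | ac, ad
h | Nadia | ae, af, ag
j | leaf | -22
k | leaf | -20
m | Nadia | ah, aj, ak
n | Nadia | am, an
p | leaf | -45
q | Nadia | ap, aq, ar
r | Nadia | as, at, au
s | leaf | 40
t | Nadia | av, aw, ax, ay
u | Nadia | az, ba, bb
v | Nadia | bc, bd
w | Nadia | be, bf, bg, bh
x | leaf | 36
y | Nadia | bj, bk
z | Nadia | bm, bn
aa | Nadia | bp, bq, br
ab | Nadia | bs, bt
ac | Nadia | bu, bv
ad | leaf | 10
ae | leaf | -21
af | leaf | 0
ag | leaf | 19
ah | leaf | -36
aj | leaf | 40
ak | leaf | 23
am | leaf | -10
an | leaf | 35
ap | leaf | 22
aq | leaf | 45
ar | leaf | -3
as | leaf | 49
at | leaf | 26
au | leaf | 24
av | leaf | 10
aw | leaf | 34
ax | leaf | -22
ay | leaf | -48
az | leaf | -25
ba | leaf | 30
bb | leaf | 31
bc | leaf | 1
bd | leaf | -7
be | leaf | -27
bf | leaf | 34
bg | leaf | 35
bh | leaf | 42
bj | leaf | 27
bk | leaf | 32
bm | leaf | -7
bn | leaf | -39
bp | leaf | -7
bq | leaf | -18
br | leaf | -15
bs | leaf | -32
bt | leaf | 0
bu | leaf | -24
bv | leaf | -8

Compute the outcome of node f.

y (Nadia): min(27, 32) = 27
z (Nadia): min(-7, -39) = -39
aa (Nadia): min(-7, -18, -15) = -18
ab (Nadia): min(-32, 0) = -32
f (Chen): max(27, -39, -18, -32) = 27

27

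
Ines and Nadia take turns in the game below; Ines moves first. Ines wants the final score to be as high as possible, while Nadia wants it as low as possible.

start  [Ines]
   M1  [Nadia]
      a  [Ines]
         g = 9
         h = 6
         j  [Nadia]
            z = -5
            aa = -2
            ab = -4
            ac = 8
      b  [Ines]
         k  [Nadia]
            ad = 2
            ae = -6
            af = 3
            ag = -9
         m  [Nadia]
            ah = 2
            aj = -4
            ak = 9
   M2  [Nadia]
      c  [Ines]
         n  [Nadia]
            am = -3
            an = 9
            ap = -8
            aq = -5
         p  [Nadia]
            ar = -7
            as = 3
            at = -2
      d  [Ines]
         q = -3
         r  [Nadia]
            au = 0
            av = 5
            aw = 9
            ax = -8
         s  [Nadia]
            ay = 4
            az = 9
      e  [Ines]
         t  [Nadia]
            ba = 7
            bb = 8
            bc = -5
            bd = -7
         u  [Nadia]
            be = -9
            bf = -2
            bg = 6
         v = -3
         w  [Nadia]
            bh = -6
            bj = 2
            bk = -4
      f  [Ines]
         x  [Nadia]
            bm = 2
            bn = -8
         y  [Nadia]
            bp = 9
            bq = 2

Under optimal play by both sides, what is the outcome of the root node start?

-4

j (Nadia): min(-5, -2, -4, 8) = -5
a (Ines): max(9, 6, -5) = 9
k (Nadia): min(2, -6, 3, -9) = -9
m (Nadia): min(2, -4, 9) = -4
b (Ines): max(-9, -4) = -4
M1 (Nadia): min(9, -4) = -4
n (Nadia): min(-3, 9, -8, -5) = -8
p (Nadia): min(-7, 3, -2) = -7
c (Ines): max(-8, -7) = -7
r (Nadia): min(0, 5, 9, -8) = -8
s (Nadia): min(4, 9) = 4
d (Ines): max(-3, -8, 4) = 4
t (Nadia): min(7, 8, -5, -7) = -7
u (Nadia): min(-9, -2, 6) = -9
w (Nadia): min(-6, 2, -4) = -6
e (Ines): max(-7, -9, -3, -6) = -3
x (Nadia): min(2, -8) = -8
y (Nadia): min(9, 2) = 2
f (Ines): max(-8, 2) = 2
M2 (Nadia): min(-7, 4, -3, 2) = -7
start (Ines): max(-4, -7) = -4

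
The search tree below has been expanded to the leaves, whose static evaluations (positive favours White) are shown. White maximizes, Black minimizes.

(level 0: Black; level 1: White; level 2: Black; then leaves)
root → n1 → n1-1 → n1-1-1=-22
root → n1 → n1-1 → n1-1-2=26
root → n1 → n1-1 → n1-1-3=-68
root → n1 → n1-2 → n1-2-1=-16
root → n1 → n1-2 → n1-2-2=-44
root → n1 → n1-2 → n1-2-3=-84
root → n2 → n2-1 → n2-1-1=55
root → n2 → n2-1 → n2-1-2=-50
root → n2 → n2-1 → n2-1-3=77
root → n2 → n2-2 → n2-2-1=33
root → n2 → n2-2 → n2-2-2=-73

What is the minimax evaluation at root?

n1-1 (Black): min(-22, 26, -68) = -68
n1-2 (Black): min(-16, -44, -84) = -84
n1 (White): max(-68, -84) = -68
n2-1 (Black): min(55, -50, 77) = -50
n2-2 (Black): min(33, -73) = -73
n2 (White): max(-50, -73) = -50
root (Black): min(-68, -50) = -68

-68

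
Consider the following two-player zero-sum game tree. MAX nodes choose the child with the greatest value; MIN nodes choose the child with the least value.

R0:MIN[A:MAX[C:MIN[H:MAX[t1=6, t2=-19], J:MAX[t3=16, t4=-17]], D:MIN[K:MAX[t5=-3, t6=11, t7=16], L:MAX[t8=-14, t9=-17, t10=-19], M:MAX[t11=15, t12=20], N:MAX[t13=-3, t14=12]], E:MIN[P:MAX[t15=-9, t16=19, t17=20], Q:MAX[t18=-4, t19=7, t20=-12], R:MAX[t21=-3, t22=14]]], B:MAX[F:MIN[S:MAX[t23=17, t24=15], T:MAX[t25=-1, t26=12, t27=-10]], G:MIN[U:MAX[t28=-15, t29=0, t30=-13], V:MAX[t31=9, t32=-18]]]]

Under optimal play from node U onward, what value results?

U (MAX): max(-15, 0, -13) = 0

0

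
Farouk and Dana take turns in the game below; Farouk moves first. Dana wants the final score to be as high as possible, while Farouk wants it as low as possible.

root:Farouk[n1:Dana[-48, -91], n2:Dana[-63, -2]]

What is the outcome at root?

-48

n1 (Dana): max(-48, -91) = -48
n2 (Dana): max(-63, -2) = -2
root (Farouk): min(-48, -2) = -48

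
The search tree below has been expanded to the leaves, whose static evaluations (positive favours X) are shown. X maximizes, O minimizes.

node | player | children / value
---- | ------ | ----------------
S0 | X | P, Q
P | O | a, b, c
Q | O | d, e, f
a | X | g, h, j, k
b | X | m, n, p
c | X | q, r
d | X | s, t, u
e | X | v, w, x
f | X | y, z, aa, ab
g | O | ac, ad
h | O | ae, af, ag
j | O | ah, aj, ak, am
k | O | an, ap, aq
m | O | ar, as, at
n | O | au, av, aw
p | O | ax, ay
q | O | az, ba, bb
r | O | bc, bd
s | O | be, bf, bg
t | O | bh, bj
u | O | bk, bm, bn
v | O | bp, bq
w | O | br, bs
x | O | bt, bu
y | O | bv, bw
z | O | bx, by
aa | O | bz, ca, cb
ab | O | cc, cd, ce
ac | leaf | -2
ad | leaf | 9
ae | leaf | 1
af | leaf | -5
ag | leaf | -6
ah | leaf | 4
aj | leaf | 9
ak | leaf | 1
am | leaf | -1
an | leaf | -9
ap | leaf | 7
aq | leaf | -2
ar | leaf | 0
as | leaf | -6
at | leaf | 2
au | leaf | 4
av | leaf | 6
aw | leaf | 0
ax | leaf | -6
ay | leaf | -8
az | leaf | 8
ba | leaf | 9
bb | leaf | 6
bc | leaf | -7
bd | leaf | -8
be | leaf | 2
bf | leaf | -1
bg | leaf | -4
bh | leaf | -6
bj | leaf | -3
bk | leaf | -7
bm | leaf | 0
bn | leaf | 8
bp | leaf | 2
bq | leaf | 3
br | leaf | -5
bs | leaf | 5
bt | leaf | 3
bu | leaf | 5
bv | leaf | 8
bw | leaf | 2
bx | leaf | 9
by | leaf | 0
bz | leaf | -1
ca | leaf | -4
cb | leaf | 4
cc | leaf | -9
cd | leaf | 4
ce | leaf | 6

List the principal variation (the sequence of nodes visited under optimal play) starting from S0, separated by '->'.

S0 -> P -> a -> j -> am

g (O): min(-2, 9) = -2
h (O): min(1, -5, -6) = -6
j (O): min(4, 9, 1, -1) = -1
k (O): min(-9, 7, -2) = -9
a (X): max(-2, -6, -1, -9) = -1
m (O): min(0, -6, 2) = -6
n (O): min(4, 6, 0) = 0
p (O): min(-6, -8) = -8
b (X): max(-6, 0, -8) = 0
q (O): min(8, 9, 6) = 6
r (O): min(-7, -8) = -8
c (X): max(6, -8) = 6
P (O): min(-1, 0, 6) = -1
s (O): min(2, -1, -4) = -4
t (O): min(-6, -3) = -6
u (O): min(-7, 0, 8) = -7
d (X): max(-4, -6, -7) = -4
v (O): min(2, 3) = 2
w (O): min(-5, 5) = -5
x (O): min(3, 5) = 3
e (X): max(2, -5, 3) = 3
y (O): min(8, 2) = 2
z (O): min(9, 0) = 0
aa (O): min(-1, -4, 4) = -4
ab (O): min(-9, 4, 6) = -9
f (X): max(2, 0, -4, -9) = 2
Q (O): min(-4, 3, 2) = -4
S0 (X): max(-1, -4) = -1
At S0, X picks P (highest: -1).
At P, O picks a (lowest: -1).
At a, X picks j (highest: -1).
At j, O picks am (lowest: -1).
Terminal value -1.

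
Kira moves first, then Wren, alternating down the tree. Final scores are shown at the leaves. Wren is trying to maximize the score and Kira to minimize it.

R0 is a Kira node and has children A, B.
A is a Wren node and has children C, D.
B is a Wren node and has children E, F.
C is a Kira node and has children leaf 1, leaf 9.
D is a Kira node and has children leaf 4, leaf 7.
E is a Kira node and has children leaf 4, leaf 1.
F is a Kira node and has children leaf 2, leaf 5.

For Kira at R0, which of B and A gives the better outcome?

B

E (Kira): min(4, 1) = 1
F (Kira): min(2, 5) = 2
B (Wren): max(1, 2) = 2
C (Kira): min(1, 9) = 1
D (Kira): min(4, 7) = 4
A (Wren): max(1, 4) = 4
Kira prefers the lower value; B=2, A=4. B is better since 2 < 4.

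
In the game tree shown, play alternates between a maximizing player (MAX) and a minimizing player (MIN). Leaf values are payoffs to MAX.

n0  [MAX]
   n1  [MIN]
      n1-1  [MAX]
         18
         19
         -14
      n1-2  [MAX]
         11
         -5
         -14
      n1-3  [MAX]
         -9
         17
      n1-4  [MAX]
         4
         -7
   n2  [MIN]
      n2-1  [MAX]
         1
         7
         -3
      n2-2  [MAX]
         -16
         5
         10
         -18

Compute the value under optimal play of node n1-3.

17

n1-3 (MAX): max(-9, 17) = 17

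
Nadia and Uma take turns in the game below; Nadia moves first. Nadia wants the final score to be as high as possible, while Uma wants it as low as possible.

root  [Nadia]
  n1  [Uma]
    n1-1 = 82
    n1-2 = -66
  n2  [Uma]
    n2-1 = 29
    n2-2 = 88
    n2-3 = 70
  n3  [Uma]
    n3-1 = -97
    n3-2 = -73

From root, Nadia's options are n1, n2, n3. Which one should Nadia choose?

n1 (Uma): min(82, -66) = -66
n2 (Uma): min(29, 88, 70) = 29
n3 (Uma): min(-97, -73) = -97
root (Nadia): max(-66, 29, -97) = 29
Nadia at root wants the highest of {n1=-66, n2=29, n3=-97}, so chooses n2.

n2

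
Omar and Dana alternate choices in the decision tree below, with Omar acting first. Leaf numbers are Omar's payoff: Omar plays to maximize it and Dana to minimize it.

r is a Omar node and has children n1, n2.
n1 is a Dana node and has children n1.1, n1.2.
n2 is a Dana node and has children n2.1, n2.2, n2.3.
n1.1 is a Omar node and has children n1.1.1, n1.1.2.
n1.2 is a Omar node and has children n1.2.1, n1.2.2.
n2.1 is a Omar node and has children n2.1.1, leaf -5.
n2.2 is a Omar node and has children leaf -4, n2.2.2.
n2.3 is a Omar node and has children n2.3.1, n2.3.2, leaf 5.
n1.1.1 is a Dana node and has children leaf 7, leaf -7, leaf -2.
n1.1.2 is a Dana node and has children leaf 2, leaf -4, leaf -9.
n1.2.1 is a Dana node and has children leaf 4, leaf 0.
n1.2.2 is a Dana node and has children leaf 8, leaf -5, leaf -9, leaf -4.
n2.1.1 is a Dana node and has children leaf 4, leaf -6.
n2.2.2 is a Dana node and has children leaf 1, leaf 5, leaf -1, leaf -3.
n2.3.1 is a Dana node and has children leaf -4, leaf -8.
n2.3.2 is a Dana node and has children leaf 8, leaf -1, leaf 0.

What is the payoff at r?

-5

n1.1.1 (Dana): min(7, -7, -2) = -7
n1.1.2 (Dana): min(2, -4, -9) = -9
n1.1 (Omar): max(-7, -9) = -7
n1.2.1 (Dana): min(4, 0) = 0
n1.2.2 (Dana): min(8, -5, -9, -4) = -9
n1.2 (Omar): max(0, -9) = 0
n1 (Dana): min(-7, 0) = -7
n2.1.1 (Dana): min(4, -6) = -6
n2.1 (Omar): max(-6, -5) = -5
n2.2.2 (Dana): min(1, 5, -1, -3) = -3
n2.2 (Omar): max(-4, -3) = -3
n2.3.1 (Dana): min(-4, -8) = -8
n2.3.2 (Dana): min(8, -1, 0) = -1
n2.3 (Omar): max(-8, -1, 5) = 5
n2 (Dana): min(-5, -3, 5) = -5
r (Omar): max(-7, -5) = -5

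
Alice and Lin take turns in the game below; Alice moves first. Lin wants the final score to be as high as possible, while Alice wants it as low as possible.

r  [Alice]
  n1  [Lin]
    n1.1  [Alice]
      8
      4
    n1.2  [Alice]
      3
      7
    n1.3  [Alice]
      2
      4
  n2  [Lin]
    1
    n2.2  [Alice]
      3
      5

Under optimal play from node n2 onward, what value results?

3

n2.2 (Alice): min(3, 5) = 3
n2 (Lin): max(1, 3) = 3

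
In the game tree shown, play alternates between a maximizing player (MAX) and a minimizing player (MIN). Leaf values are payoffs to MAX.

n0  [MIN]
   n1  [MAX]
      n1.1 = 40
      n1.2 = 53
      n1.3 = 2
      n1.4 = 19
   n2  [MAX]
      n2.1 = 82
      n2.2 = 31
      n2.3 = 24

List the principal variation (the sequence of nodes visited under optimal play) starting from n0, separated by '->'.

n0 -> n1 -> n1.2

n1 (MAX): max(40, 53, 2, 19) = 53
n2 (MAX): max(82, 31, 24) = 82
n0 (MIN): min(53, 82) = 53
At n0, MIN picks n1 (lowest: 53).
At n1, MAX picks n1.2 (highest: 53).
Terminal value 53.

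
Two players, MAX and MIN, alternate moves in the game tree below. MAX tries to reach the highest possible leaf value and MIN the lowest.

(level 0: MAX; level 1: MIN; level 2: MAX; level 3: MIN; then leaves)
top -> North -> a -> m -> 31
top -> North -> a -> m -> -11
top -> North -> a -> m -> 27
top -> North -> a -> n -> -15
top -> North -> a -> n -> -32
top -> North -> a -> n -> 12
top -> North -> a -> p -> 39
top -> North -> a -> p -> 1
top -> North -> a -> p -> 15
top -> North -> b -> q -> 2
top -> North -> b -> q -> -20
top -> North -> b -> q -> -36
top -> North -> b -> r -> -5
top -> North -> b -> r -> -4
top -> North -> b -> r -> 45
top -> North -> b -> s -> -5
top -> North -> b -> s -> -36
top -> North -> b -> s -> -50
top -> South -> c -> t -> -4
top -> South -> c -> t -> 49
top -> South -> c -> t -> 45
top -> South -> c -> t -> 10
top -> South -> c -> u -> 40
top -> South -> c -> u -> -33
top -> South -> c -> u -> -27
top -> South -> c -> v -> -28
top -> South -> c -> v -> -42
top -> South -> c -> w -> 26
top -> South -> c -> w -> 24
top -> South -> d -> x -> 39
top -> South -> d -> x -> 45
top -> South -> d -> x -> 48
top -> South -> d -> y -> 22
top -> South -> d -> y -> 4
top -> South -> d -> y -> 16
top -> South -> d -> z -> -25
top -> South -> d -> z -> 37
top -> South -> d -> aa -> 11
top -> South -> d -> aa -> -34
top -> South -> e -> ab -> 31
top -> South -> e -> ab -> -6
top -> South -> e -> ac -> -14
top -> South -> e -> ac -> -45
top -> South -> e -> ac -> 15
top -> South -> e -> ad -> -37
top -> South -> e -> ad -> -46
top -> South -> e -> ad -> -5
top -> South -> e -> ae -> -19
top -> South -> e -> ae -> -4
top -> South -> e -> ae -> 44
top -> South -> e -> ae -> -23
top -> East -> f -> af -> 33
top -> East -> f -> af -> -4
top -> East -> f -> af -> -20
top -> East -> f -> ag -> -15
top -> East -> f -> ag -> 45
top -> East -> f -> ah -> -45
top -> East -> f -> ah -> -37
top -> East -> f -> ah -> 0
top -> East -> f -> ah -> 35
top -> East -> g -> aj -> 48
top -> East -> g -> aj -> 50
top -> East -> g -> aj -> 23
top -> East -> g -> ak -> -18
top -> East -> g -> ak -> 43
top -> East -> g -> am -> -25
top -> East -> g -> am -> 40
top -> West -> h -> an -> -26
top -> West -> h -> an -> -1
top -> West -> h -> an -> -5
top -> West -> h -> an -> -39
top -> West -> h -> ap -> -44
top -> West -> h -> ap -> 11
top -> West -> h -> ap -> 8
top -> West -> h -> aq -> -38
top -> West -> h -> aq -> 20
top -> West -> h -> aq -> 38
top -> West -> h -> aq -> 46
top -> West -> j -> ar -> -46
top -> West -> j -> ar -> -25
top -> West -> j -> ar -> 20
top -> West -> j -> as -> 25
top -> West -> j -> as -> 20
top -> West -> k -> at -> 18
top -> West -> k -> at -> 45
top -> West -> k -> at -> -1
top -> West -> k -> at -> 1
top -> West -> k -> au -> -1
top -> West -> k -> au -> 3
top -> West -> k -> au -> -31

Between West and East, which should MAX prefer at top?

an (MIN): min(-26, -1, -5, -39) = -39
ap (MIN): min(-44, 11, 8) = -44
aq (MIN): min(-38, 20, 38, 46) = -38
h (MAX): max(-39, -44, -38) = -38
ar (MIN): min(-46, -25, 20) = -46
as (MIN): min(25, 20) = 20
j (MAX): max(-46, 20) = 20
at (MIN): min(18, 45, -1, 1) = -1
au (MIN): min(-1, 3, -31) = -31
k (MAX): max(-1, -31) = -1
West (MIN): min(-38, 20, -1) = -38
af (MIN): min(33, -4, -20) = -20
ag (MIN): min(-15, 45) = -15
ah (MIN): min(-45, -37, 0, 35) = -45
f (MAX): max(-20, -15, -45) = -15
aj (MIN): min(48, 50, 23) = 23
ak (MIN): min(-18, 43) = -18
am (MIN): min(-25, 40) = -25
g (MAX): max(23, -18, -25) = 23
East (MIN): min(-15, 23) = -15
MAX prefers the higher value; West=-38, East=-15. East is better since -15 > -38.

East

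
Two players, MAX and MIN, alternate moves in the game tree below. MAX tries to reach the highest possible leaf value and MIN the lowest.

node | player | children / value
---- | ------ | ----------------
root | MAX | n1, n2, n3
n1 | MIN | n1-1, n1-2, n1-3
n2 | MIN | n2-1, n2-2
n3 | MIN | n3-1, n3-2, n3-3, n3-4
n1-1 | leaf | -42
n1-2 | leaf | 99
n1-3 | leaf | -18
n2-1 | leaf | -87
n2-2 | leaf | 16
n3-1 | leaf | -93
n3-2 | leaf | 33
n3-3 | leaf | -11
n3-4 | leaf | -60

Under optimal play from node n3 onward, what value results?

n3 (MIN): min(-93, 33, -11, -60) = -93

-93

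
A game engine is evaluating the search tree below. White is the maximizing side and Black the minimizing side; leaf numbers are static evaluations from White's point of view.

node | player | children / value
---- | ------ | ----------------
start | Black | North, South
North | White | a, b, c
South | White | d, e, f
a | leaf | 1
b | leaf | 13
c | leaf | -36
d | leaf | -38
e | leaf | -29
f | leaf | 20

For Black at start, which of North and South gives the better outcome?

North (White): max(1, 13, -36) = 13
South (White): max(-38, -29, 20) = 20
Black prefers the lower value; North=13, South=20. North is better since 13 < 20.

North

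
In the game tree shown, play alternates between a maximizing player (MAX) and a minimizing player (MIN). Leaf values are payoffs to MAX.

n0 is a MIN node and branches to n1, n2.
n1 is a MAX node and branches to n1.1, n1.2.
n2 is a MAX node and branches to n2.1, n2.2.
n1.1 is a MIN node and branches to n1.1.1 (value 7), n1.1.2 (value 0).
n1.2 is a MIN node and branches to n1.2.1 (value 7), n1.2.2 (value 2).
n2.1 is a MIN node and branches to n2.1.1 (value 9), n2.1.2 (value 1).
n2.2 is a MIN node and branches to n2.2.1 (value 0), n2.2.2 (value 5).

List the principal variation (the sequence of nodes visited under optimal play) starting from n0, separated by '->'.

n1.1 (MIN): min(7, 0) = 0
n1.2 (MIN): min(7, 2) = 2
n1 (MAX): max(0, 2) = 2
n2.1 (MIN): min(9, 1) = 1
n2.2 (MIN): min(0, 5) = 0
n2 (MAX): max(1, 0) = 1
n0 (MIN): min(2, 1) = 1
At n0, MIN picks n2 (lowest: 1).
At n2, MAX picks n2.1 (highest: 1).
At n2.1, MIN picks n2.1.2 (lowest: 1).
Terminal value 1.

n0 -> n2 -> n2.1 -> n2.1.2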